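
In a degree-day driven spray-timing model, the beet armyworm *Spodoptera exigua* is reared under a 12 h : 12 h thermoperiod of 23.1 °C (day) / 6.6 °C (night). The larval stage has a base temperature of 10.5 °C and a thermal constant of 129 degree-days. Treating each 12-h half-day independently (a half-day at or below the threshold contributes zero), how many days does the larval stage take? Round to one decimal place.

Day half: max(0, 23.1 − 10.5) × 0.5 = 12.6 × 0.5 = 6.30 DD.
Night half: max(0, 6.6 − 10.5) × 0.5 = 0.0 × 0.5 = 0.00 DD.
Per 24 h: 6.30 DD/day.
Duration = 129 / 6.30 = 20.476 ≈ 20.5 days.

20.5 days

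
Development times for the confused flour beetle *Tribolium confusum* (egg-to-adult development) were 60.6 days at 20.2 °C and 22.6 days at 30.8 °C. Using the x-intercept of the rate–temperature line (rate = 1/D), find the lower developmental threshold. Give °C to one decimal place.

13.9 °C

Equal thermal constants: D₁(T₁ − T_b) = D₂(T₂ − T_b).
60.6·(20.2 − T_b) = 22.6·(30.8 − T_b)
T_b = (60.6·20.2 − 22.6·30.8) / (60.6 − 22.6) = 528.04 / 38.0 = 13.896 °C ≈ 13.9 °C.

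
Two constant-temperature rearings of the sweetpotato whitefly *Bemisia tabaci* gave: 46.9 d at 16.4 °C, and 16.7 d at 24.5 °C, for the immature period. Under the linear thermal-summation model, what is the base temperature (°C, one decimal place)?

Equal thermal constants: D₁(T₁ − T_b) = D₂(T₂ − T_b).
46.9·(16.4 − T_b) = 16.7·(24.5 − T_b)
T_b = (46.9·16.4 − 16.7·24.5) / (46.9 − 16.7) = 360.01 / 30.2 = 11.921 °C ≈ 11.9 °C.

11.9 °C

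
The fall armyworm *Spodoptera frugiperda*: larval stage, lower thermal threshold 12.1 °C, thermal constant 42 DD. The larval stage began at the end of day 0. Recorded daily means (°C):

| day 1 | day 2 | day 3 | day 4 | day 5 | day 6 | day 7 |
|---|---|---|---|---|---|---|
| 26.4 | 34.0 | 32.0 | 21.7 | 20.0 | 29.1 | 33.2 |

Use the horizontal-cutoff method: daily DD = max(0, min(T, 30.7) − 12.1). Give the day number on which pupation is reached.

day 3

Daily DD above 12.1 °C (capped at 18.6): 14.3, 18.6, 18.6, 9.6, 7.9, 17.0, 18.6.
Cumulative: 14.3, 32.9, 51.5, 61.1, 69.0, 86.0, 104.6.
The total first reaches 42 DD on day 3.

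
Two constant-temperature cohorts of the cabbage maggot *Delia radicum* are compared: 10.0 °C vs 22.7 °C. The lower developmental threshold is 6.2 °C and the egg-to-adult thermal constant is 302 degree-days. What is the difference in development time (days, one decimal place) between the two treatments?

At 10.0 °C: 302 / (10.0 − 6.2) = 302 / 3.8 = 79.474 d.
At 22.7 °C: 302 / (22.7 − 6.2) = 302 / 16.5 = 18.303 d.
Difference = |79.474 − 18.303| = 61.171 ≈ 61.2 days.

61.2 days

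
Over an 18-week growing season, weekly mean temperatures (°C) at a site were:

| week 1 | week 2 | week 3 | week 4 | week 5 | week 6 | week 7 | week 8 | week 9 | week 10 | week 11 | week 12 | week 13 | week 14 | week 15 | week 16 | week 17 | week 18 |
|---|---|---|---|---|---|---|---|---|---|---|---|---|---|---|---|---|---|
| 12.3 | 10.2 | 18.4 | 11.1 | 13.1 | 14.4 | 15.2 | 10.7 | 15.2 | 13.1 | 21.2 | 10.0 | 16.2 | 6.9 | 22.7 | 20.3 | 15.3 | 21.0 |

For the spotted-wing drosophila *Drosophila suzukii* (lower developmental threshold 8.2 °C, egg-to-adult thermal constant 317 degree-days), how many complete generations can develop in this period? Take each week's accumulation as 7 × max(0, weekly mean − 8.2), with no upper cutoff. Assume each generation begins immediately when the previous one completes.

Weekly DD (7 × max(0, T̄ − 8.2)): 28.7, 14.0, 71.4, 20.3, 34.3, 43.4, 49.0, 17.5, 49.0, 34.3, 91.0, 12.6, 56.0, 0.0, 101.5, 84.7, 49.7, 89.6.
Season total = 847.0 DD.
Complete generations = ⌊847.0 / 317⌋ = 2.

2 generations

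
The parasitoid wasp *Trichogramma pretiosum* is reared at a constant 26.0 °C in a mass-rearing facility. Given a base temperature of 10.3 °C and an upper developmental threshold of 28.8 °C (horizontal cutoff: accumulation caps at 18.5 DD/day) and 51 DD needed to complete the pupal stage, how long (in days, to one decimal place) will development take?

Daily accumulation = 26.0 − 10.3 = 15.7 DD/day.
Duration = 51 / 15.7 = 3.248 ≈ 3.2 days.

3.2 days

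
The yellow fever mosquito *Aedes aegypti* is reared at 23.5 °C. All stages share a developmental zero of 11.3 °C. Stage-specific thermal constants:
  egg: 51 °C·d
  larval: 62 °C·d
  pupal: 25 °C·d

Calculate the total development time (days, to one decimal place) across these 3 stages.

11.3 days

Daily accumulation at 23.5 °C = 23.5 − 11.3 = 12.2 DD/day.
Total K = 51 + 62 + 25 = 138 DD.
Total duration = 138 / 12.2 = 11.311 ≈ 11.3 days.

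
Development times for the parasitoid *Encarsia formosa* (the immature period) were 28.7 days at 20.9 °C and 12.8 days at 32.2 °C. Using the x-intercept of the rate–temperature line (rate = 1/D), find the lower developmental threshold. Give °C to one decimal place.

11.8 °C

Under the model K = D·(T − T_b), so D₁·(T₁ − T_b) = D₂·(T₂ − T_b).
28.7·(20.9 − T_b) = 12.8·(32.2 − T_b)
T_b = (28.7·20.9 − 12.8·32.2) / (28.7 − 12.8) = 187.67 / 15.9 = 11.803 °C ≈ 11.8 °C.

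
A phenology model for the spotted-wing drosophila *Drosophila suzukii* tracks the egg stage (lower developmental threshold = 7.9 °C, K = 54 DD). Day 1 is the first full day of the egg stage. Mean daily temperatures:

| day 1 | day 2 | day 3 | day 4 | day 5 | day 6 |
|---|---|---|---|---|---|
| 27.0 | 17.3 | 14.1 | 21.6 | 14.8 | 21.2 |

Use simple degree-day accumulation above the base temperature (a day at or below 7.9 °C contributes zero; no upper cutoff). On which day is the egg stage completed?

Daily DD above 7.9 °C: 19.1, 9.4, 6.2, 13.7, 6.9, 13.3.
Cumulative: 19.1, 28.5, 34.7, 48.4, 55.3, 68.6.
The total first reaches 54 DD on day 5.

day 5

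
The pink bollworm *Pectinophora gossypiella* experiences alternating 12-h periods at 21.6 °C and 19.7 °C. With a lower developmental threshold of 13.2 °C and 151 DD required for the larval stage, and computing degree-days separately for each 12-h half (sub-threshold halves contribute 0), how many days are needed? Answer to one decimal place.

Day half: max(0, 21.6 − 13.2) × 0.5 = 8.4 × 0.5 = 4.20 DD.
Night half: max(0, 19.7 − 13.2) × 0.5 = 6.5 × 0.5 = 3.25 DD.
Per 24 h: 7.45 DD/day.
Duration = 151 / 7.45 = 20.268 ≈ 20.3 days.

20.3 days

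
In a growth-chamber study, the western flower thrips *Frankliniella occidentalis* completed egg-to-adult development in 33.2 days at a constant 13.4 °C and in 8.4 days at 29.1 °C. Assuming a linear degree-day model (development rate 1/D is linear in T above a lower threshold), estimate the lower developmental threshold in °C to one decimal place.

8.1 °C

Under the model K = D·(T − T_b), so D₁·(T₁ − T_b) = D₂·(T₂ − T_b).
33.2·(13.4 − T_b) = 8.4·(29.1 − T_b)
T_b = (33.2·13.4 − 8.4·29.1) / (33.2 − 8.4) = 200.44 / 24.8 = 8.082 °C ≈ 8.1 °C.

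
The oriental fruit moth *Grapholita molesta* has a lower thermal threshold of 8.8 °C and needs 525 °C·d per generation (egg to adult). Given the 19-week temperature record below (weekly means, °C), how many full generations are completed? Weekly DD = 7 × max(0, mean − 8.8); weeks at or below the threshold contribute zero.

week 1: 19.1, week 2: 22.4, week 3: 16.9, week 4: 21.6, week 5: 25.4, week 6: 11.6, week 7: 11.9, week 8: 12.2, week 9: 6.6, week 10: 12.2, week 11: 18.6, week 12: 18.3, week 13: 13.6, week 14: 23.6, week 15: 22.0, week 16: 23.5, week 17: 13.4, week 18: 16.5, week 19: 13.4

2 generations

Weekly DD (7 × max(0, T̄ − 8.8)): 72.1, 95.2, 56.7, 89.6, 116.2, 19.6, 21.7, 23.8, 0.0, 23.8, 68.6, 66.5, 33.6, 103.6, 92.4, 102.9, 32.2, 53.9, 32.2.
Season total = 1104.6 DD.
Complete generations = ⌊1104.6 / 525⌋ = 2.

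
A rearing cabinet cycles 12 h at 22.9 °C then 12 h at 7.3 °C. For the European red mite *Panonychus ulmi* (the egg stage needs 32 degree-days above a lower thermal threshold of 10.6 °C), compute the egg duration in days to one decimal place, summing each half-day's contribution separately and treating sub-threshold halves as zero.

Day half: max(0, 22.9 − 10.6) × 0.5 = 12.3 × 0.5 = 6.15 DD.
Night half: max(0, 7.3 − 10.6) × 0.5 = 0.0 × 0.5 = 0.00 DD.
Per 24 h: 6.15 DD/day.
Duration = 32 / 6.15 = 5.203 ≈ 5.2 days.

5.2 days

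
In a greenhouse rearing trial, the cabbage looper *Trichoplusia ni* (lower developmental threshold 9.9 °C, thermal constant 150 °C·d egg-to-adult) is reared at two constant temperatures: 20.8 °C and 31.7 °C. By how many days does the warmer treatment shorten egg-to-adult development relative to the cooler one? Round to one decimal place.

At 20.8 °C: 150 / (20.8 − 9.9) = 150 / 10.9 = 13.761 d.
At 31.7 °C: 150 / (31.7 − 9.9) = 150 / 21.8 = 6.881 d.
Difference = |13.761 − 6.881| = 6.881 ≈ 6.9 days.

6.9 days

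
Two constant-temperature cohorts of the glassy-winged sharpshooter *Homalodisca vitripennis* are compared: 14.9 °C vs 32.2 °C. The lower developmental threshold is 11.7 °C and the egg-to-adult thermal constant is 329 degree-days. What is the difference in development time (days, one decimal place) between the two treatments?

At 14.9 °C: 329 / (14.9 − 11.7) = 329 / 3.2 = 102.812 d.
At 32.2 °C: 329 / (32.2 − 11.7) = 329 / 20.5 = 16.049 d.
Difference = |102.812 − 16.049| = 86.764 ≈ 86.8 days.

86.8 days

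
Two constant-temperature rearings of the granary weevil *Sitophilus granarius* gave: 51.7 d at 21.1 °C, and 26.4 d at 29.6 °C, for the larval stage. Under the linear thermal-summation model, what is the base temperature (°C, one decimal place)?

Linear rate model ⇒ the product D·(T − T_b) is constant across temperatures.
51.7·(21.1 − T_b) = 26.4·(29.6 − T_b)
T_b = (51.7·21.1 − 26.4·29.6) / (51.7 − 26.4) = 309.43 / 25.3 = 12.230 °C ≈ 12.2 °C.

12.2 °C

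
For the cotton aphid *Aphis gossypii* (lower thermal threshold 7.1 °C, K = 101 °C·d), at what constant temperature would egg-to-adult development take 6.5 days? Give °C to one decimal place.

22.6 °C

Required daily accumulation = 101 / 6.5 = 15.538 DD/day.
T = T_base + 15.538 = 7.1 + 15.538 = 22.638 ≈ 22.6 °C.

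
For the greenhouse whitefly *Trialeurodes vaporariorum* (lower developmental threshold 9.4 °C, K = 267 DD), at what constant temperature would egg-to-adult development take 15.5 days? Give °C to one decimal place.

Required daily accumulation = 267 / 15.5 = 17.226 DD/day.
T = T_base + 17.226 = 9.4 + 17.226 = 26.626 ≈ 26.6 °C.

26.6 °C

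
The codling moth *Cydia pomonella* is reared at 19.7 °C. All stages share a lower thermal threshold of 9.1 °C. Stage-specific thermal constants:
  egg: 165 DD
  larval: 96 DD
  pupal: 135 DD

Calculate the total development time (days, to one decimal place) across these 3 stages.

37.4 days

Daily accumulation at 19.7 °C = 19.7 − 9.1 = 10.6 DD/day.
Total K = 165 + 96 + 135 = 396 DD.
Total duration = 396 / 10.6 = 37.358 ≈ 37.4 days.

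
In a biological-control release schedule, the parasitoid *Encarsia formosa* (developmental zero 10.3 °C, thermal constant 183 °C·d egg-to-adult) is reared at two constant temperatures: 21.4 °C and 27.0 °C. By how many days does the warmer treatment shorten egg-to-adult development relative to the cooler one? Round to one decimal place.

At 21.4 °C: 183 / (21.4 − 10.3) = 183 / 11.1 = 16.486 d.
At 27.0 °C: 183 / (27.0 − 10.3) = 183 / 16.7 = 10.958 d.
Difference = |16.486 − 10.958| = 5.528 ≈ 5.5 days.

5.5 days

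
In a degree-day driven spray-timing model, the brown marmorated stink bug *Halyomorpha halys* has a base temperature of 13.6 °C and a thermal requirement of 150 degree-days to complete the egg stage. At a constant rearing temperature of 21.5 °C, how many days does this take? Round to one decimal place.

Daily accumulation = 21.5 − 13.6 = 7.9 DD/day.
Duration = 150 / 7.9 = 18.987 ≈ 19.0 days.

19.0 days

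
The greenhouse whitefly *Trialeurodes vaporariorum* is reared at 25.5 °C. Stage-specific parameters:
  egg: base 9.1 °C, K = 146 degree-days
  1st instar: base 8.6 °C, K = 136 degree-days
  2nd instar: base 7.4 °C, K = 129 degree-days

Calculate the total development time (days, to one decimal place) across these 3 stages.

egg: 146 / (25.5 − 9.1) = 146 / 16.4 = 8.902 d.
1st instar: 136 / (25.5 − 8.6) = 136 / 16.9 = 8.047 d.
2nd instar: 129 / (25.5 − 7.4) = 129 / 18.1 = 7.127 d.
Sum = 24.077 ≈ 24.1 days.

24.1 days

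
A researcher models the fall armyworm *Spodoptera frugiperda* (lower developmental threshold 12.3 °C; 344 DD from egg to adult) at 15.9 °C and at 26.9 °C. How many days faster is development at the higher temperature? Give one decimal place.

At 15.9 °C: 344 / (15.9 − 12.3) = 344 / 3.6 = 95.556 d.
At 26.9 °C: 344 / (26.9 − 12.3) = 344 / 14.6 = 23.562 d.
Difference = |95.556 − 23.562| = 71.994 ≈ 72.0 days.

72.0 days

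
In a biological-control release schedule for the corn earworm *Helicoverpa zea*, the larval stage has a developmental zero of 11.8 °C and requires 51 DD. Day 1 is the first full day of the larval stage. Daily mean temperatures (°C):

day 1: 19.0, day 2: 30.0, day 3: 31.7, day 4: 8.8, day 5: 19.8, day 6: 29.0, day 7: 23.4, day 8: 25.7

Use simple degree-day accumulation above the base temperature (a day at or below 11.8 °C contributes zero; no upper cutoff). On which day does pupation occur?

Daily DD above 11.8 °C: 7.2, 18.2, 19.9, 0.0, 8.0, 17.2, 11.6, 13.9.
Cumulative: 7.2, 25.4, 45.3, 45.3, 53.3, 70.5, 82.1, 96.0.
The total first reaches 51 DD on day 5.

day 5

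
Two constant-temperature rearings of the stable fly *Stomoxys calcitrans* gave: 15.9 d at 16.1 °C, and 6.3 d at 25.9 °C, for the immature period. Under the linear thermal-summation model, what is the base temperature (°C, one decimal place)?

Linear rate model ⇒ the product D·(T − T_b) is constant across temperatures.
15.9·(16.1 − T_b) = 6.3·(25.9 − T_b)
T_b = (15.9·16.1 − 6.3·25.9) / (15.9 − 6.3) = 92.82 / 9.6 = 9.669 °C ≈ 9.7 °C.

9.7 °C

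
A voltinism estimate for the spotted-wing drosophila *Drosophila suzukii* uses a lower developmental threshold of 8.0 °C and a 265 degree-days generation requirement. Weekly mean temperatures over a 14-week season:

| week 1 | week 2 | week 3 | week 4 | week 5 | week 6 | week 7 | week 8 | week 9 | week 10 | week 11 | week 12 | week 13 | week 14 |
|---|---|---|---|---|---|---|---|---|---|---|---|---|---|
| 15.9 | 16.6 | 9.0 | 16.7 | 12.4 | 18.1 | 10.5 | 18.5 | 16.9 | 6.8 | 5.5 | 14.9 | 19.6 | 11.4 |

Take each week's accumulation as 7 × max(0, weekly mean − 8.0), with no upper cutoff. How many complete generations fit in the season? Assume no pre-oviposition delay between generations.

2 generations

Weekly DD (7 × max(0, T̄ − 8.0)): 55.3, 60.2, 7.0, 60.9, 30.8, 70.7, 17.5, 73.5, 62.3, 0.0, 0.0, 48.3, 81.2, 23.8.
Season total = 591.5 DD.
Complete generations = ⌊591.5 / 265⌋ = 2.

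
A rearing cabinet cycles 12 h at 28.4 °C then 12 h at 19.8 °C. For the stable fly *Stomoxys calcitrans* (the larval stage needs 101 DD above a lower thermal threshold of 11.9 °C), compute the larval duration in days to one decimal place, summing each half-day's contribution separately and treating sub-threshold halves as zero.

Day half: max(0, 28.4 − 11.9) × 0.5 = 16.5 × 0.5 = 8.25 DD.
Night half: max(0, 19.8 − 11.9) × 0.5 = 7.9 × 0.5 = 3.95 DD.
Per 24 h: 12.20 DD/day.
Duration = 101 / 12.20 = 8.279 ≈ 8.3 days.

8.3 days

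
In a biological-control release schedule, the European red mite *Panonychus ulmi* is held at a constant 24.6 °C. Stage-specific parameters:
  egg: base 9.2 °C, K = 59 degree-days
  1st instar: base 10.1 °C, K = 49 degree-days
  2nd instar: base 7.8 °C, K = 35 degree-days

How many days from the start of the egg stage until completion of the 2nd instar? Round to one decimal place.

egg: 59 / (24.6 − 9.2) = 59 / 15.4 = 3.831 d.
1st instar: 49 / (24.6 − 10.1) = 49 / 14.5 = 3.379 d.
2nd instar: 35 / (24.6 − 7.8) = 35 / 16.8 = 2.083 d.
Sum = 9.294 ≈ 9.3 days.

9.3 days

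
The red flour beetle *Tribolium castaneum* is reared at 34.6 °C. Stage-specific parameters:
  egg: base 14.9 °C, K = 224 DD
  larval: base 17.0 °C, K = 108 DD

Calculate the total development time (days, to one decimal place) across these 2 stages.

17.5 days

egg: 224 / (34.6 − 14.9) = 224 / 19.7 = 11.371 d.
larval: 108 / (34.6 − 17.0) = 108 / 17.6 = 6.136 d.
Sum = 17.507 ≈ 17.5 days.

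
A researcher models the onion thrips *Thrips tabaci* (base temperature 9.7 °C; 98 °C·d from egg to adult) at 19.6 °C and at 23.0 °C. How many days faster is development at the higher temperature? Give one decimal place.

At 19.6 °C: 98 / (19.6 − 9.7) = 98 / 9.9 = 9.899 d.
At 23.0 °C: 98 / (23.0 − 9.7) = 98 / 13.3 = 7.368 d.
Difference = |9.899 − 7.368| = 2.531 ≈ 2.5 days.

2.5 days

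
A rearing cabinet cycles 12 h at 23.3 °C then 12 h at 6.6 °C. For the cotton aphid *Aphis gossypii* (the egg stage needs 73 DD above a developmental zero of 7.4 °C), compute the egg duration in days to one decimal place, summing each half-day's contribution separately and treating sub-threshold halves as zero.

Day half: max(0, 23.3 − 7.4) × 0.5 = 15.9 × 0.5 = 7.95 DD.
Night half: max(0, 6.6 − 7.4) × 0.5 = 0.0 × 0.5 = 0.00 DD.
Per 24 h: 7.95 DD/day.
Duration = 73 / 7.95 = 9.182 ≈ 9.2 days.

9.2 days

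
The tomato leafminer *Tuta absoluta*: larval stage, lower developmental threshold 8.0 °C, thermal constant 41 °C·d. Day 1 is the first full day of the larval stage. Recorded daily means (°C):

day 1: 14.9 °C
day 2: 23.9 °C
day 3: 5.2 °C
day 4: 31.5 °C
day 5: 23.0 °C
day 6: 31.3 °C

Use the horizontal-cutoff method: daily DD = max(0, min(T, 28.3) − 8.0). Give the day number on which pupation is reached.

day 4

Daily DD above 8.0 °C (capped at 20.3): 6.9, 15.9, 0.0, 20.3, 15.0, 20.3.
Cumulative: 6.9, 22.8, 22.8, 43.1, 58.1, 78.4.
The total first reaches 41 DD on day 4.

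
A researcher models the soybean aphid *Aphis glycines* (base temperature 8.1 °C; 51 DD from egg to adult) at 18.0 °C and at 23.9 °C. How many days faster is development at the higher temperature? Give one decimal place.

1.9 days

At 18.0 °C: 51 / (18.0 − 8.1) = 51 / 9.9 = 5.152 d.
At 23.9 °C: 51 / (23.9 − 8.1) = 51 / 15.8 = 3.228 d.
Difference = |5.152 − 3.228| = 1.924 ≈ 1.9 days.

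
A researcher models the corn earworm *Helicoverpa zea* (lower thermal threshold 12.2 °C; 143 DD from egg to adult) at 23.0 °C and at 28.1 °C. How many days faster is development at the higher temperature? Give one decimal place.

At 23.0 °C: 143 / (23.0 − 12.2) = 143 / 10.8 = 13.241 d.
At 28.1 °C: 143 / (28.1 − 12.2) = 143 / 15.9 = 8.994 d.
Difference = |13.241 − 8.994| = 4.247 ≈ 4.2 days.

4.2 days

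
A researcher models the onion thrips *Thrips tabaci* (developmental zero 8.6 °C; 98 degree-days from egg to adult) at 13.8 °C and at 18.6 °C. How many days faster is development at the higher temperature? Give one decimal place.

At 13.8 °C: 98 / (13.8 − 8.6) = 98 / 5.2 = 18.846 d.
At 18.6 °C: 98 / (18.6 − 8.6) = 98 / 10.0 = 9.800 d.
Difference = |18.846 − 9.800| = 9.046 ≈ 9.0 days.

9.0 days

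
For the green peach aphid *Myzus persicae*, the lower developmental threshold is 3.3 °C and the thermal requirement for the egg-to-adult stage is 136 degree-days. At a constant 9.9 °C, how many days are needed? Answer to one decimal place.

Daily accumulation = 9.9 − 3.3 = 6.6 DD/day.
Duration = 136 / 6.6 = 20.606 ≈ 20.6 days.

20.6 days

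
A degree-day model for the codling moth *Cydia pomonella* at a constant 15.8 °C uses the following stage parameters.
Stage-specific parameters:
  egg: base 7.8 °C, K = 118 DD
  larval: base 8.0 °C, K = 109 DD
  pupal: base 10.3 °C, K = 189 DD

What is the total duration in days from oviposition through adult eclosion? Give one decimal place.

63.1 days

egg: 118 / (15.8 − 7.8) = 118 / 8.0 = 14.750 d.
larval: 109 / (15.8 − 8.0) = 109 / 7.8 = 13.974 d.
pupal: 189 / (15.8 − 10.3) = 189 / 5.5 = 34.364 d.
Sum = 63.088 ≈ 63.1 days.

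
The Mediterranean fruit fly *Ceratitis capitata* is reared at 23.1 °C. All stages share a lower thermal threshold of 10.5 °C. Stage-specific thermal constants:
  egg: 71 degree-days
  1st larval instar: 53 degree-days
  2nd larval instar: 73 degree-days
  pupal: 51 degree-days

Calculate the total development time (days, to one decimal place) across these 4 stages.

19.7 days

Daily accumulation at 23.1 °C = 23.1 − 10.5 = 12.6 DD/day.
Total K = 71 + 53 + 73 + 51 = 248 DD.
Total duration = 248 / 12.6 = 19.683 ≈ 19.7 days.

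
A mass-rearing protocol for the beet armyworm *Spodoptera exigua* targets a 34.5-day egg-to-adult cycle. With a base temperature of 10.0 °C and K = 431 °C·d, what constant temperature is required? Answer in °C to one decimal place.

Required daily accumulation = 431 / 34.5 = 12.493 DD/day.
T = T_base + 12.493 = 10.0 + 12.493 = 22.493 ≈ 22.5 °C.

22.5 °C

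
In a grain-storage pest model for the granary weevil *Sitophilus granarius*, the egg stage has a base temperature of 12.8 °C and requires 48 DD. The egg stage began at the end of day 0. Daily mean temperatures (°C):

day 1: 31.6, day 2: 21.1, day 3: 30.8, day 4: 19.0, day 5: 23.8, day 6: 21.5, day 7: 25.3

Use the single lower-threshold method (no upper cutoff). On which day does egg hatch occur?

day 4

Daily DD above 12.8 °C: 18.8, 8.3, 18.0, 6.2, 11.0, 8.7, 12.5.
Cumulative: 18.8, 27.1, 45.1, 51.3, 62.3, 71.0, 83.5.
The total first reaches 48 DD on day 4.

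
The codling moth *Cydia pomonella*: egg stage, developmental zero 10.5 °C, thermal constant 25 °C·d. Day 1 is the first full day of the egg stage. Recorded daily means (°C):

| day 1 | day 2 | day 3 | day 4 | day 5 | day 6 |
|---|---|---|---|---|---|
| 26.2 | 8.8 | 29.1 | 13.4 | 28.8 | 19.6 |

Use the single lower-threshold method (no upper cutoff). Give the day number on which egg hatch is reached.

Daily DD above 10.5 °C: 15.7, 0.0, 18.6, 2.9, 18.3, 9.1.
Cumulative: 15.7, 15.7, 34.3, 37.2, 55.5, 64.6.
The total first reaches 25 DD on day 3.

day 3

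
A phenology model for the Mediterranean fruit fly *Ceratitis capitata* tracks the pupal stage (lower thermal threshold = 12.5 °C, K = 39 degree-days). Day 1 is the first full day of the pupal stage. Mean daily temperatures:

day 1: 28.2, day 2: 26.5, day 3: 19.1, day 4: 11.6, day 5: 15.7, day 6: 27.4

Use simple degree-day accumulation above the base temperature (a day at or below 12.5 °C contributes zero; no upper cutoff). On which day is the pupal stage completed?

Daily DD above 12.5 °C: 15.7, 14.0, 6.6, 0.0, 3.2, 14.9.
Cumulative: 15.7, 29.7, 36.3, 36.3, 39.5, 54.4.
The total first reaches 39 DD on day 5.

day 5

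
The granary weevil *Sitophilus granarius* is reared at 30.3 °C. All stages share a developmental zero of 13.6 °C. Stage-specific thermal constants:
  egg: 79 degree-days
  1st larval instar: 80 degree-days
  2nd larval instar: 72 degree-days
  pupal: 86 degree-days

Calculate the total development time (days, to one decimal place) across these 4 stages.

Daily accumulation at 30.3 °C = 30.3 − 13.6 = 16.7 DD/day.
Total K = 79 + 80 + 72 + 86 = 317 DD.
Total duration = 317 / 16.7 = 18.982 ≈ 19.0 days.

19.0 days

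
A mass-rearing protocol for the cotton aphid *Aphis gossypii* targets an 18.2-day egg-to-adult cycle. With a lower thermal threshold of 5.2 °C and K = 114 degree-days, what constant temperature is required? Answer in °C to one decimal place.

Required daily accumulation = 114 / 18.2 = 6.264 DD/day.
T = T_base + 6.264 = 5.2 + 6.264 = 11.464 ≈ 11.5 °C.

11.5 °C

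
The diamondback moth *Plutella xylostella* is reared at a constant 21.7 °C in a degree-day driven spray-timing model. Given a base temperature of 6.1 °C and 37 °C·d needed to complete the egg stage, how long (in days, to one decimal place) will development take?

2.4 days

Daily accumulation = 21.7 − 6.1 = 15.6 DD/day.
Duration = 37 / 15.6 = 2.372 ≈ 2.4 days.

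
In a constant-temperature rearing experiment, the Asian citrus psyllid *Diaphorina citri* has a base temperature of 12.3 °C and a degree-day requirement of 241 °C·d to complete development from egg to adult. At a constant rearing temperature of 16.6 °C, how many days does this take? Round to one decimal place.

56.0 days

Daily accumulation = 16.6 − 12.3 = 4.3 DD/day.
Duration = 241 / 4.3 = 56.047 ≈ 56.0 days.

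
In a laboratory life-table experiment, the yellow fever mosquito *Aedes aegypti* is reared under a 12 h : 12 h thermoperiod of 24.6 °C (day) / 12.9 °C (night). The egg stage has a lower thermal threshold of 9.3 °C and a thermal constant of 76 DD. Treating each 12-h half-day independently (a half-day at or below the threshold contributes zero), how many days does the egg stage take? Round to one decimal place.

Day half: max(0, 24.6 − 9.3) × 0.5 = 15.3 × 0.5 = 7.65 DD.
Night half: max(0, 12.9 − 9.3) × 0.5 = 3.6 × 0.5 = 1.80 DD.
Per 24 h: 9.45 DD/day.
Duration = 76 / 9.45 = 8.042 ≈ 8.0 days.

8.0 days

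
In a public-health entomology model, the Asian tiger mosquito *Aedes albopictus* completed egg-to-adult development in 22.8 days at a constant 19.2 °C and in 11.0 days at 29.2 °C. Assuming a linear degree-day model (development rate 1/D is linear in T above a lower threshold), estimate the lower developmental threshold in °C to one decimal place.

9.9 °C

Under the model K = D·(T − T_b), so D₁·(T₁ − T_b) = D₂·(T₂ − T_b).
22.8·(19.2 − T_b) = 11.0·(29.2 − T_b)
T_b = (22.8·19.2 − 11.0·29.2) / (22.8 − 11.0) = 116.56 / 11.8 = 9.878 °C ≈ 9.9 °C.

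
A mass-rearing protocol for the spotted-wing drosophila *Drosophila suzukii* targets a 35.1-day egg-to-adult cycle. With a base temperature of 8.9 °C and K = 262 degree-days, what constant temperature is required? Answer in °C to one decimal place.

Required daily accumulation = 262 / 35.1 = 7.464 DD/day.
T = T_base + 7.464 = 8.9 + 7.464 = 16.364 ≈ 16.4 °C.

16.4 °C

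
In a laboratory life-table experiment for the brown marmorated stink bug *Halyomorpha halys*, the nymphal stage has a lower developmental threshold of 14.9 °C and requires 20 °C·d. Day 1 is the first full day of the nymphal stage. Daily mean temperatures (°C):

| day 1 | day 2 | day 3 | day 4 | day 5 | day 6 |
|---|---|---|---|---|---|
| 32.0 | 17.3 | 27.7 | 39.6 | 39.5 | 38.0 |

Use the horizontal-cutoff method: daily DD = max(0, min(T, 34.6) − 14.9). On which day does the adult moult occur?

day 3

Daily DD above 14.9 °C (capped at 19.7): 17.1, 2.4, 12.8, 19.7, 19.7, 19.7.
Cumulative: 17.1, 19.5, 32.3, 52.0, 71.7, 91.4.
The total first reaches 20 DD on day 3.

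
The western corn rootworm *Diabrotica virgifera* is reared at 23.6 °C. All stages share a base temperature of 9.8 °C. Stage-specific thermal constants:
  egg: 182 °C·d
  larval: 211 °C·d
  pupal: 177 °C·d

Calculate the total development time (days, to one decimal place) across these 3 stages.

Daily accumulation at 23.6 °C = 23.6 − 9.8 = 13.8 DD/day.
Total K = 182 + 211 + 177 = 570 DD.
Total duration = 570 / 13.8 = 41.304 ≈ 41.3 days.

41.3 days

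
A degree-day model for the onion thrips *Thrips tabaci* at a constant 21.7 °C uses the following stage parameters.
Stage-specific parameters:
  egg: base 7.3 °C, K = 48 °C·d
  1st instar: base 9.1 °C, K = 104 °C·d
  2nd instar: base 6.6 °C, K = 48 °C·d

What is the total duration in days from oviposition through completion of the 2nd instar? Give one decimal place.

egg: 48 / (21.7 − 7.3) = 48 / 14.4 = 3.333 d.
1st instar: 104 / (21.7 − 9.1) = 104 / 12.6 = 8.254 d.
2nd instar: 48 / (21.7 − 6.6) = 48 / 15.1 = 3.179 d.
Sum = 14.766 ≈ 14.8 days.

14.8 days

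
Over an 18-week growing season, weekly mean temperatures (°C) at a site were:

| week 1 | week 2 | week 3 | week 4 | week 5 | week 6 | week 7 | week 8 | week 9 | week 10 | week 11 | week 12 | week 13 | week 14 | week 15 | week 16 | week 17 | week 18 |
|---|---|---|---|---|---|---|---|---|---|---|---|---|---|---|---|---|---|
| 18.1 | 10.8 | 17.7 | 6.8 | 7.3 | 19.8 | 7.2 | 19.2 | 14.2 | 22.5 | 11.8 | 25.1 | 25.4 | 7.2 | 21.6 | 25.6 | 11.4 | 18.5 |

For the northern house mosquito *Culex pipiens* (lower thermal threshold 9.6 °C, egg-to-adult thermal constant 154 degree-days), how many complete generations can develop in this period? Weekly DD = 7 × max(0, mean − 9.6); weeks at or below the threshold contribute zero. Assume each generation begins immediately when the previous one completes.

5 generations

Weekly DD (7 × max(0, T̄ − 9.6)): 59.5, 8.4, 56.7, 0.0, 0.0, 71.4, 0.0, 67.2, 32.2, 90.3, 15.4, 108.5, 110.6, 0.0, 84.0, 112.0, 12.6, 62.3.
Season total = 891.1 DD.
Complete generations = ⌊891.1 / 154⌋ = 5.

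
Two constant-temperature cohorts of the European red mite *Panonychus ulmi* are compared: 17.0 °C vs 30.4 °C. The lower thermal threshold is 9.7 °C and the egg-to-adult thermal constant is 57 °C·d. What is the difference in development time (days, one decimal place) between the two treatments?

At 17.0 °C: 57 / (17.0 − 9.7) = 57 / 7.3 = 7.808 d.
At 30.4 °C: 57 / (30.4 − 9.7) = 57 / 20.7 = 2.754 d.
Difference = |7.808 − 2.754| = 5.055 ≈ 5.1 days.

5.1 days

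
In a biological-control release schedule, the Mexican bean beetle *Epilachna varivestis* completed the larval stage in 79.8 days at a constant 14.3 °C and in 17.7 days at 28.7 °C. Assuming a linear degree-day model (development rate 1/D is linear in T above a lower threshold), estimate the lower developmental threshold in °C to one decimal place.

Under the model K = D·(T − T_b), so D₁·(T₁ − T_b) = D₂·(T₂ − T_b).
79.8·(14.3 − T_b) = 17.7·(28.7 − T_b)
T_b = (79.8·14.3 − 17.7·28.7) / (79.8 − 17.7) = 633.15 / 62.1 = 10.196 °C ≈ 10.2 °C.

10.2 °C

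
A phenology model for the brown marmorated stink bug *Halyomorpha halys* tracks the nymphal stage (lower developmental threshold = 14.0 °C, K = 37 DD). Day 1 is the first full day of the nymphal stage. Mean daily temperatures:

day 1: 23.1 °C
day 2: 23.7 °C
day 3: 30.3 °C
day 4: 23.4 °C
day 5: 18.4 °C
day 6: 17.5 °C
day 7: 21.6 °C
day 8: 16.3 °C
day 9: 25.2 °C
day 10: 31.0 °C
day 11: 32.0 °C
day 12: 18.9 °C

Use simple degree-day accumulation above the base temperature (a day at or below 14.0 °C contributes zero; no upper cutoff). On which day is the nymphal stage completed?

Daily DD above 14.0 °C: 9.1, 9.7, 16.3, 9.4, 4.4, 3.5, 7.6, 2.3, 11.2, 17.0, 18.0, 4.9.
Cumulative: 9.1, 18.8, 35.1, 44.5, 48.9, 52.4, 60.0, 62.3, 73.5, 90.5, 108.5, 113.4.
The total first reaches 37 DD on day 4.

day 4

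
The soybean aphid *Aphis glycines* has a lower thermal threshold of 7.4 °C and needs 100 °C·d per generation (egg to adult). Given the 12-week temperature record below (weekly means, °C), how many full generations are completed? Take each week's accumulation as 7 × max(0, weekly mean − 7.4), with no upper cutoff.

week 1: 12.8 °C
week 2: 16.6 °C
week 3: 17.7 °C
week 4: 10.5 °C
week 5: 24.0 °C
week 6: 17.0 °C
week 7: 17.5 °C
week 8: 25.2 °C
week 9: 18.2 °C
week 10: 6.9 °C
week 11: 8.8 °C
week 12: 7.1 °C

6 generations

Weekly DD (7 × max(0, T̄ − 7.4)): 37.8, 64.4, 72.1, 21.7, 116.2, 67.2, 70.7, 124.6, 75.6, 0.0, 9.8, 0.0.
Season total = 660.1 DD.
Complete generations = ⌊660.1 / 100⌋ = 6.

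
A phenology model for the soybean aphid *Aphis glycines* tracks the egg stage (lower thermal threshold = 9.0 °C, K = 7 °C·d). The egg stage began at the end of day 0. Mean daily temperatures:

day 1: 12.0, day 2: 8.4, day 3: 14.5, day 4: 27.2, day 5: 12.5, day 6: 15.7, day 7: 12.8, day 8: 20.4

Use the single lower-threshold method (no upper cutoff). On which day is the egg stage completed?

Daily DD above 9.0 °C: 3.0, 0.0, 5.5, 18.2, 3.5, 6.7, 3.8, 11.4.
Cumulative: 3.0, 3.0, 8.5, 26.7, 30.2, 36.9, 40.7, 52.1.
The total first reaches 7 DD on day 3.

day 3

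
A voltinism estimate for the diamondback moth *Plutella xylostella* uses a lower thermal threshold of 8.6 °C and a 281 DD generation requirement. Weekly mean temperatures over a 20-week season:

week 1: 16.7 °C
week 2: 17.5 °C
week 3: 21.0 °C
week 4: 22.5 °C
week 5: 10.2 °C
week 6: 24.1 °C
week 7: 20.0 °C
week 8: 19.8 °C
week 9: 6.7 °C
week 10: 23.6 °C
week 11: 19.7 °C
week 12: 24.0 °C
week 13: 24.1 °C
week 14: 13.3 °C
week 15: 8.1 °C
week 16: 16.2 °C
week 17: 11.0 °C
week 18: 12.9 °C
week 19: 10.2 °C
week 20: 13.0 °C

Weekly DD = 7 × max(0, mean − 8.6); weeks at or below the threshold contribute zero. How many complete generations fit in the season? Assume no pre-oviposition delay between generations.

4 generations

Weekly DD (7 × max(0, T̄ − 8.6)): 56.7, 62.3, 86.8, 97.3, 11.2, 108.5, 79.8, 78.4, 0.0, 105.0, 77.7, 107.8, 108.5, 32.9, 0.0, 53.2, 16.8, 30.1, 11.2, 30.8.
Season total = 1155.0 DD.
Complete generations = ⌊1155.0 / 281⌋ = 4.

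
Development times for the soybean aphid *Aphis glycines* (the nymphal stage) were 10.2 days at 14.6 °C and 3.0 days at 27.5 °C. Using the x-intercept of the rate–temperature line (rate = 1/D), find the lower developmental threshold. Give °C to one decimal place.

9.2 °C

Linear rate model ⇒ the product D·(T − T_b) is constant across temperatures.
10.2·(14.6 − T_b) = 3.0·(27.5 − T_b)
T_b = (10.2·14.6 − 3.0·27.5) / (10.2 − 3.0) = 66.42 / 7.2 = 9.225 °C ≈ 9.2 °C.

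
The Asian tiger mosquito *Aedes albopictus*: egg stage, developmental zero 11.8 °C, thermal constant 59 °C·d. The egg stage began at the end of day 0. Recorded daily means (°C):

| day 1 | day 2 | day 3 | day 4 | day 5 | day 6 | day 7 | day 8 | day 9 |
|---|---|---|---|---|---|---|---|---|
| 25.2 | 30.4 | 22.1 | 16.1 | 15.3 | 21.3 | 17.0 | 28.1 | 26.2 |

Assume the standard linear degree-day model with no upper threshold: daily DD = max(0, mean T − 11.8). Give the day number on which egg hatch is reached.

day 6

Daily DD above 11.8 °C: 13.4, 18.6, 10.3, 4.3, 3.5, 9.5, 5.2, 16.3, 14.4.
Cumulative: 13.4, 32.0, 42.3, 46.6, 50.1, 59.6, 64.8, 81.1, 95.5.
The total first reaches 59 DD on day 6.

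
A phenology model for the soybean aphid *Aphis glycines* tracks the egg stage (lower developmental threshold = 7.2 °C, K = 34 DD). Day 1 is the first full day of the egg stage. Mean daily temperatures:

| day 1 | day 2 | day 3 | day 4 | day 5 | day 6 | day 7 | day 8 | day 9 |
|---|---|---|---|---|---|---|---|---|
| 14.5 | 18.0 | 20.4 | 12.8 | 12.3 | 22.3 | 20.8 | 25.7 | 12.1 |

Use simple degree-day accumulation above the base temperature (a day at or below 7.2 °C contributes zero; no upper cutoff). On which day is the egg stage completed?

day 4

Daily DD above 7.2 °C: 7.3, 10.8, 13.2, 5.6, 5.1, 15.1, 13.6, 18.5, 4.9.
Cumulative: 7.3, 18.1, 31.3, 36.9, 42.0, 57.1, 70.7, 89.2, 94.1.
The total first reaches 34 DD on day 4.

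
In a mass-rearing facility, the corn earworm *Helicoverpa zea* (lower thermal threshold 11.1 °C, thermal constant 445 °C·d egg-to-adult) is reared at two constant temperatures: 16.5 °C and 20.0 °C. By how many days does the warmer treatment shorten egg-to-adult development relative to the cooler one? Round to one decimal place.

32.4 days

At 16.5 °C: 445 / (16.5 − 11.1) = 445 / 5.4 = 82.407 d.
At 20.0 °C: 445 / (20.0 − 11.1) = 445 / 8.9 = 50.000 d.
Difference = |82.407 − 50.000| = 32.407 ≈ 32.4 days.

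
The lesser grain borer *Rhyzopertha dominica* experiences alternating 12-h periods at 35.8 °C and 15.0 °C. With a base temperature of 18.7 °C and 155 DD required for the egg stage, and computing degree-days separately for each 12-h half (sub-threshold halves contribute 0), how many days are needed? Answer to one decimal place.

18.1 days

Day half: max(0, 35.8 − 18.7) × 0.5 = 17.1 × 0.5 = 8.55 DD.
Night half: max(0, 15.0 − 18.7) × 0.5 = 0.0 × 0.5 = 0.00 DD.
Per 24 h: 8.55 DD/day.
Duration = 155 / 8.55 = 18.129 ≈ 18.1 days.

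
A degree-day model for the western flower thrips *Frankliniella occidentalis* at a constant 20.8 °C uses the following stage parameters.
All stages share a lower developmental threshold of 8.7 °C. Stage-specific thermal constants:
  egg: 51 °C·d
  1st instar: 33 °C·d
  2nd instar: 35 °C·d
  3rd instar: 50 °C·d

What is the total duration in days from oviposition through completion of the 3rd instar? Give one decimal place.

Daily accumulation at 20.8 °C = 20.8 − 8.7 = 12.1 DD/day.
Total K = 51 + 33 + 35 + 50 = 169 DD.
Total duration = 169 / 12.1 = 13.967 ≈ 14.0 days.

14.0 days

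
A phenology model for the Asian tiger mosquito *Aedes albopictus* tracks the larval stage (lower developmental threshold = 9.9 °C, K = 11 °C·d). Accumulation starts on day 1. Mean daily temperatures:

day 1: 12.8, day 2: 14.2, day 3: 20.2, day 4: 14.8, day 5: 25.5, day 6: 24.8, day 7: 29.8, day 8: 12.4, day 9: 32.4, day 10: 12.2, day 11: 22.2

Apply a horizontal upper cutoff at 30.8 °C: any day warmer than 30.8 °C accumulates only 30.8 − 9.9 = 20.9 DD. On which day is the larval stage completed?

Daily DD above 9.9 °C (capped at 20.9): 2.9, 4.3, 10.3, 4.9, 15.6, 14.9, 19.9, 2.5, 20.9, 2.3, 12.3.
Cumulative: 2.9, 7.2, 17.5, 22.4, 38.0, 52.9, 72.8, 75.3, 96.2, 98.5, 110.8.
The total first reaches 11 DD on day 3.

day 3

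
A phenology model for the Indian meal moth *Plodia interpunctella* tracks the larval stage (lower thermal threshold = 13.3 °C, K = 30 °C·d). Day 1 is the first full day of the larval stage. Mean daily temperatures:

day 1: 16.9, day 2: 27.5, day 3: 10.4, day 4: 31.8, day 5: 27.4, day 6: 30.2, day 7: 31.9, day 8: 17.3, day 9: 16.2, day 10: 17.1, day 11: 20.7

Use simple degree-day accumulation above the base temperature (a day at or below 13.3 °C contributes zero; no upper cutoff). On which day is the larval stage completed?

day 4

Daily DD above 13.3 °C: 3.6, 14.2, 0.0, 18.5, 14.1, 16.9, 18.6, 4.0, 2.9, 3.8, 7.4.
Cumulative: 3.6, 17.8, 17.8, 36.3, 50.4, 67.3, 85.9, 89.9, 92.8, 96.6, 104.0.
The total first reaches 30 DD on day 4.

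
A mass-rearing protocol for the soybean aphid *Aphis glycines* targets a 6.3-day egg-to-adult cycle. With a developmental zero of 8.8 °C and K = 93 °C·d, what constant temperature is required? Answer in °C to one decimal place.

23.6 °C

Required daily accumulation = 93 / 6.3 = 14.762 DD/day.
T = T_base + 14.762 = 8.8 + 14.762 = 23.562 ≈ 23.6 °C.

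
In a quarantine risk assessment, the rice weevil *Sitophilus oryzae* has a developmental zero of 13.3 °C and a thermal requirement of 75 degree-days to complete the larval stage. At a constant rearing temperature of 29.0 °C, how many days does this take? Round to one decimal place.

Daily accumulation = 29.0 − 13.3 = 15.7 DD/day.
Duration = 75 / 15.7 = 4.777 ≈ 4.8 days.

4.8 days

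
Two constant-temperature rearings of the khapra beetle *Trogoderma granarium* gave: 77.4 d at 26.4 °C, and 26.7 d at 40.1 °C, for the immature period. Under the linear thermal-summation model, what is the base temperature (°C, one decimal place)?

19.2 °C

Equal thermal constants: D₁(T₁ − T_b) = D₂(T₂ − T_b).
77.4·(26.4 − T_b) = 26.7·(40.1 − T_b)
T_b = (77.4·26.4 − 26.7·40.1) / (77.4 − 26.7) = 972.69 / 50.7 = 19.185 °C ≈ 19.2 °C.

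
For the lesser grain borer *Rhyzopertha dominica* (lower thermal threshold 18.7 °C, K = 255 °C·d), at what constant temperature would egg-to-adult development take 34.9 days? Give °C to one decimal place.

Required daily accumulation = 255 / 34.9 = 7.307 DD/day.
T = T_base + 7.307 = 18.7 + 7.307 = 26.007 ≈ 26.0 °C.

26.0 °C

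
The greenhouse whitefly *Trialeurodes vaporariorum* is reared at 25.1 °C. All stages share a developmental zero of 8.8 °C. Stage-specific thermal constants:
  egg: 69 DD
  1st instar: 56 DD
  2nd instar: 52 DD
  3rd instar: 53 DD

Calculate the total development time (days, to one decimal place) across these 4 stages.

14.1 days

Daily accumulation at 25.1 °C = 25.1 − 8.8 = 16.3 DD/day.
Total K = 69 + 56 + 52 + 53 = 230 DD.
Total duration = 230 / 16.3 = 14.110 ≈ 14.1 days.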